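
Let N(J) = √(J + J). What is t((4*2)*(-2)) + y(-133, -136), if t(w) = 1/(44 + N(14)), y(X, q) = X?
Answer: -63430/477 - √7/954 ≈ -132.98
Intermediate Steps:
N(J) = √2*√J (N(J) = √(2*J) = √2*√J)
t(w) = 1/(44 + 2*√7) (t(w) = 1/(44 + √2*√14) = 1/(44 + 2*√7))
t((4*2)*(-2)) + y(-133, -136) = (11/477 - √7/954) - 133 = -63430/477 - √7/954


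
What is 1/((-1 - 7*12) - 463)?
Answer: -1/548 ≈ -0.0018248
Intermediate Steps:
1/((-1 - 7*12) - 463) = 1/((-1 - 84) - 463) = 1/(-85 - 463) = 1/(-548) = -1/548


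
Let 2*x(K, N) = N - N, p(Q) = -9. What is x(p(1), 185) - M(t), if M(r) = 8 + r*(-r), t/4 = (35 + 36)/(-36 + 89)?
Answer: 58184/2809 ≈ 20.713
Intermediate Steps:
x(K, N) = 0 (x(K, N) = (N - N)/2 = (½)*0 = 0)
t = 284/53 (t = 4*((35 + 36)/(-36 + 89)) = 4*(71/53) = 284/53 ≈ 5.3585)
M(r) = 8 - r²
x(p(1), 185) - M(t) = 0 - (8 - (284/53)²) = 0 - (8 - 1*80656/2809) = 0 - (8 - 80656/2809) = 0 - 1*(-58184/2809) = 0 + 58184/2809 = 58184/2809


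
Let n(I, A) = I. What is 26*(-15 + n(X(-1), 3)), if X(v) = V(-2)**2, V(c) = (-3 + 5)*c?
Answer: 26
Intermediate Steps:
V(c) = 2*c
X(v) = 16 (X(v) = (2*(-2))**2 = (-4)**2 = 16)
26*(-15 + n(X(-1), 3)) = 26*(-15 + 16) = 26*1 = 26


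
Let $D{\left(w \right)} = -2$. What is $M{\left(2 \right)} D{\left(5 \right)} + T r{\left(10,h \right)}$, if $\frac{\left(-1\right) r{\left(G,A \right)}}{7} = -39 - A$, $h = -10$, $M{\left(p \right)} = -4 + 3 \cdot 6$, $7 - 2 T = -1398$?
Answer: $\frac{285159}{2} \approx 1.4258 \cdot 10^{5}$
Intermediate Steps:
$T = \frac{1405}{2}$ ($T = \frac{7}{2} - -699 = \frac{7}{2} + 699 = \frac{1405}{2} \approx 702.5$)
$M{\left(p \right)} = 14$ ($M{\left(p \right)} = -4 + 18 = 14$)
$r{\left(G,A \right)} = 273 + 7 A$ ($r{\left(G,A \right)} = - 7 \left(-39 - A\right) = 273 + 7 A$)
$M{\left(2 \right)} D{\left(5 \right)} + T r{\left(10,h \right)} = 14 \left(-2\right) + \frac{1405 \left(273 + 7 \left(-10\right)\right)}{2} = -28 + \frac{1405 \left(273 - 70\right)}{2} = -28 + \frac{1405}{2} \cdot 203 = -28 + \frac{285215}{2} = \frac{285159}{2}$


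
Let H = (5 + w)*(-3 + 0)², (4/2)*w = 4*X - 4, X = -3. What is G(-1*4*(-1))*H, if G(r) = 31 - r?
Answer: -729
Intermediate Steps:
w = -8 (w = (4*(-3) - 4)/2 = (-12 - 4)/2 = (½)*(-16) = -8)
H = -27 (H = (5 - 8)*(-3 + 0)² = -3*(-3)² = -3*9 = -27)
G(-1*4*(-1))*H = (31 - (-1*4)*(-1))*(-27) = (31 - (-4)*(-1))*(-27) = (31 - 1*4)*(-27) = (31 - 4)*(-27) = 27*(-27) = -729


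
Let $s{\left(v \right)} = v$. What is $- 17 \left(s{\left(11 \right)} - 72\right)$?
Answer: $1037$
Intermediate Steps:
$- 17 \left(s{\left(11 \right)} - 72\right) = - 17 \left(11 - 72\right) = \left(-17\right) \left(-61\right) = 1037$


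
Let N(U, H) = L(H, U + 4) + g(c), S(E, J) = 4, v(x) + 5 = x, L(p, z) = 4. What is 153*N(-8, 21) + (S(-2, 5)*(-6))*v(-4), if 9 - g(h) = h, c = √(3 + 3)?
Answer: 2205 - 153*√6 ≈ 1830.2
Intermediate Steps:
v(x) = -5 + x
c = √6 ≈ 2.4495
g(h) = 9 - h
N(U, H) = 13 - √6 (N(U, H) = 4 + (9 - √6) = 13 - √6)
153*N(-8, 21) + (S(-2, 5)*(-6))*v(-4) = 153*(13 - √6) + (4*(-6))*(-5 - 4) = (1989 - 153*√6) - 24*(-9) = (1989 - 153*√6) + 216 = 2205 - 153*√6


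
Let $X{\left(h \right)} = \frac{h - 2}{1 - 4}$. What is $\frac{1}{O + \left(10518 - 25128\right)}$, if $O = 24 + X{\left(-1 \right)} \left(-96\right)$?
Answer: $- \frac{1}{14682} \approx -6.8111 \cdot 10^{-5}$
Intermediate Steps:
$X{\left(h \right)} = \frac{2}{3} - \frac{h}{3}$ ($X{\left(h \right)} = \frac{-2 + h}{-3} = \left(-2 + h\right) \left(- \frac{1}{3}\right) = \frac{2}{3} - \frac{h}{3}$)
$O = -72$ ($O = 24 + \left(\frac{2}{3} - - \frac{1}{3}\right) \left(-96\right) = 24 + \left(\frac{2}{3} + \frac{1}{3}\right) \left(-96\right) = 24 + 1 \left(-96\right) = 24 - 96 = -72$)
$\frac{1}{O + \left(10518 - 25128\right)} = \frac{1}{-72 + \left(10518 - 25128\right)} = \frac{1}{-72 - 14610} = \frac{1}{-14682} = - \frac{1}{14682}$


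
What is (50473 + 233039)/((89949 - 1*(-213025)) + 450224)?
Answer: 47252/125533 ≈ 0.37641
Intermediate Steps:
(50473 + 233039)/((89949 - 1*(-213025)) + 450224) = 283512/((89949 + 213025) + 450224) = 283512/(302974 + 450224) = 283512/753198 = 283512*(1/753198) = 47252/125533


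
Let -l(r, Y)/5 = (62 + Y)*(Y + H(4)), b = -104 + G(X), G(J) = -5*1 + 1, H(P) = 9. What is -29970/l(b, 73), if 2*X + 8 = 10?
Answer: 111/205 ≈ 0.54146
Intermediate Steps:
X = 1 (X = -4 + (1/2)*10 = -4 + 5 = 1)
G(J) = -4 (G(J) = -5 + 1 = -4)
b = -108 (b = -104 - 4 = -108)
l(r, Y) = -5*(9 + Y)*(62 + Y) (l(r, Y) = -5*(62 + Y)*(Y + 9) = -5*(62 + Y)*(9 + Y) = -5*(9 + Y)*(62 + Y))
-29970/l(b, 73) = -29970/(-2790 - 355*73 - 5*73**2) = -29970/(-2790 - 25915 - 5*5329) = -29970/(-2790 - 25915 - 26645) = -29970/(-55350) = -29970*(-1/55350) = 111/205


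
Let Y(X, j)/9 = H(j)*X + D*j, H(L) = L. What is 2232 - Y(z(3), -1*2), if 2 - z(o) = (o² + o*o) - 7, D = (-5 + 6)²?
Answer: 2088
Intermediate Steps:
D = 1 (D = 1² = 1)
z(o) = 9 - 2*o² (z(o) = 2 - ((o² + o*o) - 7) = 2 - ((o² + o²) - 7) = 2 - (2*o² - 7) = 2 - (-7 + 2*o²) = 2 + (7 - 2*o²) = 9 - 2*o²)
Y(X, j) = 9*j + 9*X*j (Y(X, j) = 9*(j*X + 1*j) = 9*(X*j + j) = 9*(j + X*j) = 9*j + 9*X*j)
2232 - Y(z(3), -1*2) = 2232 - 9*(-1*2)*(1 + (9 - 2*3²)) = 2232 - 9*(-2)*(1 + (9 - 2*9)) = 2232 - 9*(-2)*(1 + (9 - 18)) = 2232 - 9*(-2)*(1 - 9) = 2232 - 9*(-2)*(-8) = 2232 - 1*144 = 2232 - 144 = 2088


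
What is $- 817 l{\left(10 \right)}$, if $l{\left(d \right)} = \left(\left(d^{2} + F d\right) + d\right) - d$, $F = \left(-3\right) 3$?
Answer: $-8170$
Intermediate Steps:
$F = -9$
$l{\left(d \right)} = d^{2} - 9 d$ ($l{\left(d \right)} = \left(\left(d^{2} - 9 d\right) + d\right) - d = \left(d^{2} - 8 d\right) - d = d^{2} - 9 d$)
$- 817 l{\left(10 \right)} = - 817 \cdot 10 \left(-9 + 10\right) = - 817 \cdot 10 \cdot 1 = \left(-817\right) 10 = -8170$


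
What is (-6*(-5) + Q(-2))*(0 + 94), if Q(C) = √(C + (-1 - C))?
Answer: 2820 + 94*I ≈ 2820.0 + 94.0*I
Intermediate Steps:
Q(C) = I (Q(C) = √(-1) = I)
(-6*(-5) + Q(-2))*(0 + 94) = (-6*(-5) + I)*(0 + 94) = (30 + I)*94 = 2820 + 94*I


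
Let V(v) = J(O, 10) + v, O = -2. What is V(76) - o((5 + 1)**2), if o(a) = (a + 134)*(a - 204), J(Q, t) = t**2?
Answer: 28736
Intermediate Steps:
o(a) = (-204 + a)*(134 + a) (o(a) = (134 + a)*(-204 + a) = (-204 + a)*(134 + a))
V(v) = 100 + v (V(v) = 10**2 + v = 100 + v)
V(76) - o((5 + 1)**2) = (100 + 76) - (-27336 + ((5 + 1)**2)**2 - 70*(5 + 1)**2) = 176 - (-27336 + (6**2)**2 - 70*6**2) = 176 - (-27336 + 36**2 - 70*36) = 176 - (-27336 + 1296 - 2520) = 176 - 1*(-28560) = 176 + 28560 = 28736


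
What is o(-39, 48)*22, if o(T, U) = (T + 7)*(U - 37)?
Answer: -7744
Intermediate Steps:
o(T, U) = (-37 + U)*(7 + T) (o(T, U) = (7 + T)*(-37 + U) = (-37 + U)*(7 + T))
o(-39, 48)*22 = (-259 - 37*(-39) + 7*48 - 39*48)*22 = (-259 + 1443 + 336 - 1872)*22 = -352*22 = -7744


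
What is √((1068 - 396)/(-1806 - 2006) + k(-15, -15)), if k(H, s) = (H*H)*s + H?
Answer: 3*I*√342109846/953 ≈ 58.225*I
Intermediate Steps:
k(H, s) = H + s*H² (k(H, s) = H²*s + H = s*H² + H = H + s*H²)
√((1068 - 396)/(-1806 - 2006) + k(-15, -15)) = √((1068 - 396)/(-1806 - 2006) - 15*(1 - 15*(-15))) = √(672/(-3812) - 15*(1 + 225)) = √(672*(-1/3812) - 15*226) = √(-168/953 - 3390) = √(-3230838/953) = 3*I*√342109846/953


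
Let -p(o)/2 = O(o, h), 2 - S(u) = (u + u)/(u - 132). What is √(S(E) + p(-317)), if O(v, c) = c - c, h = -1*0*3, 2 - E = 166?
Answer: √1221/37 ≈ 0.94440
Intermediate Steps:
E = -164 (E = 2 - 1*166 = 2 - 166 = -164)
S(u) = 2 - 2*u/(-132 + u) (S(u) = 2 - (u + u)/(u - 132) = 2 - 2*u/(-132 + u))
h = 0 (h = 0*3 = 0)
O(v, c) = 0
p(o) = 0 (p(o) = -2*0 = 0)
√(S(E) + p(-317)) = √(-264/(-132 - 164) + 0) = √(-264/(-296) + 0) = √(-264*(-1/296) + 0) = √(33/37 + 0) = √(33/37) = √1221/37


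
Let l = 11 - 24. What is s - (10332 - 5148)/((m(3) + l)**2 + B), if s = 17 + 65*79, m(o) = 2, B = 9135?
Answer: 5960216/1157 ≈ 5151.4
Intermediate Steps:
l = -13
s = 5152 (s = 17 + 5135 = 5152)
s - (10332 - 5148)/((m(3) + l)**2 + B) = 5152 - (10332 - 5148)/((2 - 13)**2 + 9135) = 5152 - 5184/((-11)**2 + 9135) = 5152 - 5184/(121 + 9135) = 5152 - 5184/9256 = 5152 - 1*648/1157 = 5152 - 648/1157 = 5960216/1157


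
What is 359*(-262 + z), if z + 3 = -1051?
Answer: -472444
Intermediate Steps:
z = -1054 (z = -3 - 1051 = -1054)
359*(-262 + z) = 359*(-262 - 1054) = 359*(-1316) = -472444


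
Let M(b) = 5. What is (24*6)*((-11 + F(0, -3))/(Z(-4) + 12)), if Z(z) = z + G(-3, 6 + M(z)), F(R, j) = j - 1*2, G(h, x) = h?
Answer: -2304/5 ≈ -460.80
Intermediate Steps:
F(R, j) = -2 + j (F(R, j) = j - 2 = -2 + j)
Z(z) = -3 + z (Z(z) = z - 3 = -3 + z)
(24*6)*((-11 + F(0, -3))/(Z(-4) + 12)) = (24*6)*((-11 + (-2 - 3))/((-3 - 4) + 12)) = 144*((-11 - 5)/(-7 + 12)) = 144*(-16/5) = -2304/5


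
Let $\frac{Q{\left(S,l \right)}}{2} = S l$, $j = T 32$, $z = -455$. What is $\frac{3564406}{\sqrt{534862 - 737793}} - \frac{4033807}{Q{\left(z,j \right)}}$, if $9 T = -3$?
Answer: $- \frac{12101421}{29120} - \frac{3564406 i \sqrt{202931}}{202931} \approx -415.57 - 7912.5 i$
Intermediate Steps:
$T = - \frac{1}{3}$ ($T = \frac{1}{9} \left(-3\right) = - \frac{1}{3} \approx -0.33333$)
$j = - \frac{32}{3}$ ($j = \left(- \frac{1}{3}\right) 32 = - \frac{32}{3} \approx -10.667$)
$Q{\left(S,l \right)} = 2 S l$
$\frac{3564406}{\sqrt{534862 - 737793}} - \frac{4033807}{Q{\left(z,j \right)}} = \frac{3564406}{\sqrt{534862 - 737793}} - \frac{4033807}{2 \left(-455\right) \left(- \frac{32}{3}\right)} = \frac{3564406}{\sqrt{-202931}} - \frac{4033807}{\frac{29120}{3}} = \frac{3564406}{i \sqrt{202931}} - \frac{12101421}{29120} = 3564406 \left(- \frac{i \sqrt{202931}}{202931}\right) - \frac{12101421}{29120} = - \frac{3564406 i \sqrt{202931}}{202931} - \frac{12101421}{29120} = - \frac{12101421}{29120} - \frac{3564406 i \sqrt{202931}}{202931}$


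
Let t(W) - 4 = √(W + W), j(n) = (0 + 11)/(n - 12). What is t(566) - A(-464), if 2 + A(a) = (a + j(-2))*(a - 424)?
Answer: -2889066/7 + 2*√283 ≈ -4.1269e+5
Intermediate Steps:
j(n) = 11/(-12 + n)
A(a) = -2 + (-424 + a)*(-11/14 + a) (A(a) = -2 + (a + 11/(-12 - 2))*(a - 424) = -2 + (a + 11/(-14))*(-424 + a) = -2 + (a + 11*(-1/14))*(-424 + a) = -2 + (a - 11/14)*(-424 + a) = -2 + (-11/14 + a)*(-424 + a) = -2 + (-424 + a)*(-11/14 + a))
t(W) = 4 + √2*√W (t(W) = 4 + √(W + W) = 4 + √(2*W) = 4 + √2*√W)
t(566) - A(-464) = (4 + √2*√566) - (2318/7 + (-464)² - 5947/14*(-464)) = (4 + 2*√283) - (2318/7 + 215296 + 1379704/7) = (4 + 2*√283) - 1*2889094/7 = (4 + 2*√283) - 2889094/7 = -2889066/7 + 2*√283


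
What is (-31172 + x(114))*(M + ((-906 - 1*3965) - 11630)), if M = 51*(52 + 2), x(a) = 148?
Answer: 426486928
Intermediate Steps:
M = 2754 (M = 51*54 = 2754)
(-31172 + x(114))*(M + ((-906 - 1*3965) - 11630)) = (-31172 + 148)*(2754 + ((-906 - 1*3965) - 11630)) = -31024*(2754 + ((-906 - 3965) - 11630)) = -31024*(2754 + (-4871 - 11630)) = -31024*(2754 - 16501) = -31024*(-13747) = 426486928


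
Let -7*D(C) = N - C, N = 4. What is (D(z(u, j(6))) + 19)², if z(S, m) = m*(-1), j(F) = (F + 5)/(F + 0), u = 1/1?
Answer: 11881/36 ≈ 330.03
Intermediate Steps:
u = 1
j(F) = (5 + F)/F
z(S, m) = -m
D(C) = -4/7 + C/7 (D(C) = -(4 - C)/7 = -4/7 + C/7)
(D(z(u, j(6))) + 19)² = ((-4/7 + (-(5 + 6)/6)/7) + 19)² = ((-4/7 + (-11/6)/7) + 19)² = ((-4/7 + (-1*11/6)/7) + 19)² = ((-4/7 + (⅐)*(-11/6)) + 19)² = ((-4/7 - 11/42) + 19)² = (-⅚ + 19)² = (109/6)² = 11881/36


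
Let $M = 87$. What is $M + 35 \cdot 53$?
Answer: $1942$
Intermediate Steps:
$M + 35 \cdot 53 = 87 + 35 \cdot 53 = 87 + 1855 = 1942$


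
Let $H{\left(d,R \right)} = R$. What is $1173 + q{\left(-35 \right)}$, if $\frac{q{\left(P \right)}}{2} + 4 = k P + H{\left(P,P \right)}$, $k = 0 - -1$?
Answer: $1025$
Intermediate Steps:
$k = 1$ ($k = 0 + 1 = 1$)
$q{\left(P \right)} = -8 + 4 P$ ($q{\left(P \right)} = -8 + 2 \left(1 P + P\right) = -8 + 2 \left(P + P\right) = -8 + 2 \cdot 2 P = -8 + 4 P$)
$1173 + q{\left(-35 \right)} = 1173 + \left(-8 + 4 \left(-35\right)\right) = 1173 - 148 = 1025$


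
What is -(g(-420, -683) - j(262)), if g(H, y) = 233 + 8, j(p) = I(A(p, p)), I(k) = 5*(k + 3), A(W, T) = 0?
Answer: -226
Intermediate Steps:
I(k) = 15 + 5*k (I(k) = 5*(3 + k) = 15 + 5*k)
j(p) = 15 (j(p) = 15 + 5*0 = 15 + 0 = 15)
g(H, y) = 241
-(g(-420, -683) - j(262)) = -(241 - 1*15) = -(241 - 15) = -1*226 = -226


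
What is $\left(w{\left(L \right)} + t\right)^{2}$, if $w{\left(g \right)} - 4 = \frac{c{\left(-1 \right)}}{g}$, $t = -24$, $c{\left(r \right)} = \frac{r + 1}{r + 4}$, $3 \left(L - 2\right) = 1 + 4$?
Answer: $400$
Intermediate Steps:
$L = \frac{11}{3}$ ($L = 2 + \frac{1 + 4}{3} = 2 + \frac{1}{3} \cdot 5 = 2 + \frac{5}{3} = \frac{11}{3} \approx 3.6667$)
$c{\left(r \right)} = \frac{1 + r}{4 + r}$
$w{\left(g \right)} = 4$ ($w{\left(g \right)} = 4 + \frac{\frac{1}{4 - 1} \left(1 - 1\right)}{g} = 4 + \frac{\frac{1}{3} \cdot 0}{g} = 4 + \frac{0}{g} = 4 + 0 = 4$)
$\left(w{\left(L \right)} + t\right)^{2} = \left(4 - 24\right)^{2} = \left(-20\right)^{2} = 400$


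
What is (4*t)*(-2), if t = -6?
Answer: 48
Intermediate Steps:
(4*t)*(-2) = (4*(-6))*(-2) = -24*(-2) = 48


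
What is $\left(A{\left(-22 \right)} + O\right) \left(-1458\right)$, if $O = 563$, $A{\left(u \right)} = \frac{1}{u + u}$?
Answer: $- \frac{18058059}{22} \approx -8.2082 \cdot 10^{5}$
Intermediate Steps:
$A{\left(u \right)} = \frac{1}{2 u}$
$\left(A{\left(-22 \right)} + O\right) \left(-1458\right) = \left(\frac{1}{2 \left(-22\right)} + 563\right) \left(-1458\right) = \left(\frac{1}{2} \left(- \frac{1}{22}\right) + 563\right) \left(-1458\right) = \left(- \frac{1}{44} + 563\right) \left(-1458\right) = \frac{24771}{44} \left(-1458\right) = - \frac{18058059}{22}$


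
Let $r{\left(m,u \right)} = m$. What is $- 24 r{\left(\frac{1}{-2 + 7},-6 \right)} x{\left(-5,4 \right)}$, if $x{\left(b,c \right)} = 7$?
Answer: $- \frac{168}{5} \approx -33.6$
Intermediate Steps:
$- 24 r{\left(\frac{1}{-2 + 7},-6 \right)} x{\left(-5,4 \right)} = - \frac{24}{-2 + 7} \cdot 7 = - \frac{24}{5} \cdot 7 = \left(-24\right) \frac{1}{5} \cdot 7 = \left(- \frac{24}{5}\right) 7 = - \frac{168}{5}$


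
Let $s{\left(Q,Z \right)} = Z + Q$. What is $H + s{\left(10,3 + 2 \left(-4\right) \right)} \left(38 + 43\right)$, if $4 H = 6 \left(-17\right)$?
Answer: $\frac{759}{2} \approx 379.5$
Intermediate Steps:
$H = - \frac{51}{2}$ ($H = \frac{6 \left(-17\right)}{4} = \frac{1}{4} \left(-102\right) = - \frac{51}{2} \approx -25.5$)
$s{\left(Q,Z \right)} = Q + Z$
$H + s{\left(10,3 + 2 \left(-4\right) \right)} \left(38 + 43\right) = - \frac{51}{2} + \left(10 + \left(3 + 2 \left(-4\right)\right)\right) \left(38 + 43\right) = - \frac{51}{2} + \left(10 + \left(3 - 8\right)\right) 81 = - \frac{51}{2} + \left(10 - 5\right) 81 = - \frac{51}{2} + 5 \cdot 81 = - \frac{51}{2} + 405 = \frac{759}{2}$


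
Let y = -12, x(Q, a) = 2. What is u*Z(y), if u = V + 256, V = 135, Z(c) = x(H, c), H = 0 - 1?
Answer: 782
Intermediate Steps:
H = -1
Z(c) = 2
u = 391 (u = 135 + 256 = 391)
u*Z(y) = 391*2 = 782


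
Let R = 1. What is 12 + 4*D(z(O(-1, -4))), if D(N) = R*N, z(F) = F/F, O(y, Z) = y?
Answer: 16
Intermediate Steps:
z(F) = 1
D(N) = N (D(N) = 1*N = N)
12 + 4*D(z(O(-1, -4))) = 12 + 4*1 = 12 + 4 = 16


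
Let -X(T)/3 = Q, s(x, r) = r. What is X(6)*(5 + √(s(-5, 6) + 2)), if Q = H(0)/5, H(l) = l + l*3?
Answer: 0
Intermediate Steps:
H(l) = 4*l (H(l) = l + 3*l = 4*l)
Q = 0 (Q = (4*0)/5 = 0*(⅕) = 0)
X(T) = 0 (X(T) = -3*0 = 0)
X(6)*(5 + √(s(-5, 6) + 2)) = 0*(5 + √(6 + 2)) = 0*(5 + √8) = 0*(5 + 2*√2) = 0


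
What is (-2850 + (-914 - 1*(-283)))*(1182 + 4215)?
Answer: -18786957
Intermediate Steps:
(-2850 + (-914 - 1*(-283)))*(1182 + 4215) = (-2850 + (-914 + 283))*5397 = (-2850 - 631)*5397 = -3481*5397 = -18786957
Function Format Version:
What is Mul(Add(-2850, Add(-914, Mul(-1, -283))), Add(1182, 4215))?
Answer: -18786957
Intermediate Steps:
Mul(Add(-2850, Add(-914, Mul(-1, -283))), Add(1182, 4215)) = Mul(Add(-2850, Add(-914, 283)), 5397) = Mul(Add(-2850, -631), 5397) = Mul(-3481, 5397) = -18786957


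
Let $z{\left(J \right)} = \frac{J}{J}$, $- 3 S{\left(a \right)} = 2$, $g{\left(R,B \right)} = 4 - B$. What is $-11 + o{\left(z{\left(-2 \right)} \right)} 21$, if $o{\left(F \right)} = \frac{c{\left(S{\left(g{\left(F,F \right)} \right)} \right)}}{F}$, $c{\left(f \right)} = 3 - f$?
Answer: $66$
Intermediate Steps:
$S{\left(a \right)} = - \frac{2}{3}$ ($S{\left(a \right)} = \left(- \frac{1}{3}\right) 2 = - \frac{2}{3}$)
$z{\left(J \right)} = 1$
$o{\left(F \right)} = \frac{11}{3 F}$ ($o{\left(F \right)} = \frac{3 - - \frac{2}{3}}{F} = \frac{3 + \frac{2}{3}}{F} = \frac{11}{3 F}$)
$-11 + o{\left(z{\left(-2 \right)} \right)} 21 = -11 + \frac{11}{3 \cdot 1} \cdot 21 = -11 + \frac{11}{3} \cdot 1 \cdot 21 = -11 + \frac{11}{3} \cdot 21 = -11 + 77 = 66$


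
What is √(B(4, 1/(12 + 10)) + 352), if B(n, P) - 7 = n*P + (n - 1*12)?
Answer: √42493/11 ≈ 18.740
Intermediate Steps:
B(n, P) = -5 + n + P*n (B(n, P) = 7 + (n*P + (n - 1*12)) = 7 + (P*n + (n - 12)) = 7 + (P*n + (-12 + n)) = 7 + (-12 + n + P*n) = -5 + n + P*n)
√(B(4, 1/(12 + 10)) + 352) = √((-5 + 4 + 4/(12 + 10)) + 352) = √((-5 + 4 + 4/22) + 352) = √((-5 + 4 + (1/22)*4) + 352) = √((-5 + 4 + 2/11) + 352) = √(-9/11 + 352) = √(3863/11) = √42493/11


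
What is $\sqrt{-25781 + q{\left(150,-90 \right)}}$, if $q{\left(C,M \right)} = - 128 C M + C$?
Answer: $\sqrt{1702369} \approx 1304.7$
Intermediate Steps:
$q{\left(C,M \right)} = C - 128 C M$ ($q{\left(C,M \right)} = - 128 C M + C = C - 128 C M$)
$\sqrt{-25781 + q{\left(150,-90 \right)}} = \sqrt{-25781 + 150 \left(1 - -11520\right)} = \sqrt{-25781 + 150 \left(1 + 11520\right)} = \sqrt{-25781 + 150 \cdot 11521} = \sqrt{-25781 + 1728150} = \sqrt{1702369}$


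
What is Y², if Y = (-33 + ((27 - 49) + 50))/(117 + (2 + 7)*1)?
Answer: 25/15876 ≈ 0.0015747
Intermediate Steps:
Y = -5/126 (Y = (-33 + (-22 + 50))/(117 + 9*1) = (-33 + 28)/(117 + 9) = -5/126 ≈ -0.039683)
Y² = (-5/126)² = 25/15876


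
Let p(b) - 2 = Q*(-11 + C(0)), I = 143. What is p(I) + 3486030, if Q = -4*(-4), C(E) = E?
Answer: 3485856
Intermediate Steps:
Q = 16
p(b) = -174 (p(b) = 2 + 16*(-11 + 0) = 2 + 16*(-11) = 2 - 176 = -174)
p(I) + 3486030 = -174 + 3486030 = 3485856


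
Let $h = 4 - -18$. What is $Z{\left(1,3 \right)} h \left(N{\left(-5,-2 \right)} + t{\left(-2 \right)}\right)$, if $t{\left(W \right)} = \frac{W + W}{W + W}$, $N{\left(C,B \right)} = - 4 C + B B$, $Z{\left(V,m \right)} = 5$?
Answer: $2750$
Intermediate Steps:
$N{\left(C,B \right)} = B^{2} - 4 C$ ($N{\left(C,B \right)} = - 4 C + B^{2} = B^{2} - 4 C$)
$t{\left(W \right)} = 1$ ($t{\left(W \right)} = \frac{2 W}{2 W} = 2 W \frac{1}{2 W} = 1$)
$h = 22$ ($h = 4 + 18 = 22$)
$Z{\left(1,3 \right)} h \left(N{\left(-5,-2 \right)} + t{\left(-2 \right)}\right) = 5 \cdot 22 \left(\left(\left(-2\right)^{2} - -20\right) + 1\right) = 110 \left(\left(4 + 20\right) + 1\right) = 110 \left(24 + 1\right) = 110 \cdot 25 = 2750$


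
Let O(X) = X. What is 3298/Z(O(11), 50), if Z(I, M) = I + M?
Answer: 3298/61 ≈ 54.066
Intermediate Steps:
3298/Z(O(11), 50) = 3298/(11 + 50) = 3298/61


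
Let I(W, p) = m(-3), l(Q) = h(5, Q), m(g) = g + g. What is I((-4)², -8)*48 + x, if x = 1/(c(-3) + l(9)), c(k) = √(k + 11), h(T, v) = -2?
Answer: -575/2 + √2/2 ≈ -286.79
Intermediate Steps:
c(k) = √(11 + k)
m(g) = 2*g
l(Q) = -2
I(W, p) = -6 (I(W, p) = 2*(-3) = -6)
x = 1/(-2 + 2*√2) (x = 1/(√(11 - 3) - 2) = 1/(√8 - 2) = 1/(2*√2 - 2) = 1/(-2 + 2*√2) ≈ 1.2071)
I((-4)², -8)*48 + x = -6*48 + (½ + √2/2) = -288 + (½ + √2/2) = -575/2 + √2/2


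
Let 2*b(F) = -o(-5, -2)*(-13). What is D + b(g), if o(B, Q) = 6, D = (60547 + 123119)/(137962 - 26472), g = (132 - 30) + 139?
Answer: 2265888/55745 ≈ 40.647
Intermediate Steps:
g = 241 (g = 102 + 139 = 241)
D = 91833/55745 (D = 183666/111490 = 183666*(1/111490) = 91833/55745 ≈ 1.6474)
b(F) = 39 (b(F) = (-6*(-13))/2 = (-1*(-78))/2 = (½)*78 = 39)
D + b(g) = 91833/55745 + 39 = 2265888/55745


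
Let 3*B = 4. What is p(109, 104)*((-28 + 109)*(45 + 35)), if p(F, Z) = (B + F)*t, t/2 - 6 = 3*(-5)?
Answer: -12869280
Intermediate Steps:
B = 4/3 (B = (1/3)*4 = 4/3 ≈ 1.3333)
t = -18 (t = 12 + 2*(3*(-5)) = 12 + 2*(-15) = 12 - 30 = -18)
p(F, Z) = -24 - 18*F (p(F, Z) = (4/3 + F)*(-18) = -24 - 18*F)
p(109, 104)*((-28 + 109)*(45 + 35)) = (-24 - 18*109)*((-28 + 109)*(45 + 35)) = (-24 - 1962)*(81*80) = -1986*6480 = -12869280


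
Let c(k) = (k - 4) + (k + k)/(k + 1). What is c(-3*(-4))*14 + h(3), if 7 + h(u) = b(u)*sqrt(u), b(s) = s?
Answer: 1701/13 + 3*sqrt(3) ≈ 136.04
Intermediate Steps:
c(k) = -4 + k + 2*k/(1 + k) (c(k) = (-4 + k) + (2*k)/(1 + k) = (-4 + k) + 2*k/(1 + k) = -4 + k + 2*k/(1 + k))
h(u) = -7 + u**(3/2) (h(u) = -7 + u*sqrt(u) = -7 + u**(3/2))
c(-3*(-4))*14 + h(3) = ((-4 + (-3*(-4))**2 - (-3)*(-4))/(1 - 3*(-4)))*14 + (-7 + 3**(3/2)) = ((-4 + 12**2 - 1*12)/(1 + 12))*14 + (-7 + 3*sqrt(3)) = ((-4 + 144 - 12)/13)*14 + (-7 + 3*sqrt(3)) = ((1/13)*128)*14 + (-7 + 3*sqrt(3)) = (128/13)*14 + (-7 + 3*sqrt(3)) = 1792/13 + (-7 + 3*sqrt(3)) = 1701/13 + 3*sqrt(3)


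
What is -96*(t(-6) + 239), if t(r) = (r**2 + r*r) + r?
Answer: -29280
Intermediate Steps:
t(r) = r + 2*r**2 (t(r) = (r**2 + r**2) + r = 2*r**2 + r = r + 2*r**2)
-96*(t(-6) + 239) = -96*(-6*(1 + 2*(-6)) + 239) = -96*(-6*(1 - 12) + 239) = -96*(-6*(-11) + 239) = -96*(66 + 239) = -96*305 = -29280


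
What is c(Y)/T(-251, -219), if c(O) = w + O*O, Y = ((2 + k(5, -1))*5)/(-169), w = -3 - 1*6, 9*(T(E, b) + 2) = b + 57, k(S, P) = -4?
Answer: 256949/571220 ≈ 0.44982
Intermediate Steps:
T(E, b) = 13/3 + b/9 (T(E, b) = -2 + (b + 57)/9 = -2 + (57 + b)/9 = -2 + (19/3 + b/9) = 13/3 + b/9)
w = -9 (w = -3 - 6 = -9)
Y = 10/169 (Y = ((2 - 4)*5)/(-169) = -2*5*(-1/169) = -10*(-1/169) = 10/169 ≈ 0.059172)
c(O) = -9 + O² (c(O) = -9 + O*O = -9 + O²)
c(Y)/T(-251, -219) = (-9 + (10/169)²)/(13/3 + (⅑)*(-219)) = (-9 + 100/28561)/(13/3 - 73/3) = -256949/28561/(-20) = -256949/28561*(-1/20) = 256949/571220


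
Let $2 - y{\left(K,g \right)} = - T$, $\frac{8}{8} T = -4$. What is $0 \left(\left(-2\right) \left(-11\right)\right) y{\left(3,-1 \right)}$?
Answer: $0$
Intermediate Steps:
$T = -4$
$y{\left(K,g \right)} = -2$ ($y{\left(K,g \right)} = 2 - \left(-1\right) \left(-4\right) = 2 - 4 = -2$)
$0 \left(\left(-2\right) \left(-11\right)\right) y{\left(3,-1 \right)} = 0 \left(\left(-2\right) \left(-11\right)\right) \left(-2\right) = 0 \cdot 22 \left(-2\right) = 0 \left(-2\right) = 0$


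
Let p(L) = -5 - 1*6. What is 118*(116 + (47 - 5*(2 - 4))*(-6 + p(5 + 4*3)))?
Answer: -100654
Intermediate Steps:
p(L) = -11 (p(L) = -5 - 6 = -11)
118*(116 + (47 - 5*(2 - 4))*(-6 + p(5 + 4*3))) = 118*(116 + (47 - 5*(2 - 4))*(-6 - 11)) = 118*(116 + (47 - 5*(-2))*(-17)) = 118*(116 + (47 + 10)*(-17)) = 118*(116 + 57*(-17)) = 118*(116 - 969) = 118*(-853) = -100654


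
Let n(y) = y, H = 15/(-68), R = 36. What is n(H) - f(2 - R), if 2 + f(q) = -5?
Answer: 461/68 ≈ 6.7794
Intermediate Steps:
f(q) = -7 (f(q) = -2 - 5 = -7)
H = -15/68 (H = 15*(-1/68) = -15/68 ≈ -0.22059)
n(H) - f(2 - R) = -15/68 - 1*(-7) = -15/68 + 7 = 461/68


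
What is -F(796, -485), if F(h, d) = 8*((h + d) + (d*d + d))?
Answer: -1880408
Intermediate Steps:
F(h, d) = 8*h + 8*d² + 16*d (F(h, d) = 8*((d + h) + (d² + d)) = 8*((d + h) + (d + d²)) = 8*(h + d² + 2*d) = 8*h + 8*d² + 16*d)
-F(796, -485) = -(8*796 + 8*(-485)² + 16*(-485)) = -(6368 + 8*235225 - 7760) = -(6368 + 1881800 - 7760) = -1*1880408 = -1880408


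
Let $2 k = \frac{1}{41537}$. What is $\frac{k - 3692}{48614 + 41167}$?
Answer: $- \frac{306709207}{7458466794} \approx -0.041122$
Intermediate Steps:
$k = \frac{1}{83074}$ ($k = \frac{1}{2 \cdot 41537} = \frac{1}{2} \cdot \frac{1}{41537} = \frac{1}{83074} \approx 1.2037 \cdot 10^{-5}$)
$\frac{k - 3692}{48614 + 41167} = \frac{\frac{1}{83074} - 3692}{48614 + 41167} = - \frac{306709207}{83074 \cdot 89781} = \left(- \frac{306709207}{83074}\right) \frac{1}{89781} = - \frac{306709207}{7458466794}$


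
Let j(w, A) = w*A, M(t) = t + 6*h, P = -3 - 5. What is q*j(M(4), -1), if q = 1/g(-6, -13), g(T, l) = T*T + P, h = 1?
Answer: -5/14 ≈ -0.35714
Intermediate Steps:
P = -8
M(t) = 6 + t (M(t) = t + 6*1 = t + 6 = 6 + t)
g(T, l) = -8 + T**2 (g(T, l) = T*T - 8 = T**2 - 8 = -8 + T**2)
j(w, A) = A*w
q = 1/28 (q = 1/(-8 + (-6)**2) = 1/(-8 + 36) = 1/28 ≈ 0.035714)
q*j(M(4), -1) = (-(6 + 4))/28 = (-1*10)/28 = (1/28)*(-10) = -5/14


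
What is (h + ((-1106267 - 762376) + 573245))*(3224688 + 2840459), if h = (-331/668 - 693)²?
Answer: -2204271428675127669/446224 ≈ -4.9398e+12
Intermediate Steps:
h = 214605195025/446224 (h = (-331*1/668 - 693)² = (-331/668 - 693)² = (-463255/668)² = 214605195025/446224 ≈ 4.8094e+5)
(h + ((-1106267 - 762376) + 573245))*(3224688 + 2840459) = (214605195025/446224 + ((-1106267 - 762376) + 573245))*(3224688 + 2840459) = (214605195025/446224 + (-1868643 + 573245))*6065147 = (214605195025/446224 - 1295398)*6065147 = -363432482127/446224*6065147 = -2204271428675127669/446224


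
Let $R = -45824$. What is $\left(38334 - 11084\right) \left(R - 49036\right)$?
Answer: $-2584935000$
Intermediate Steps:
$\left(38334 - 11084\right) \left(R - 49036\right) = \left(38334 - 11084\right) \left(-45824 - 49036\right) = 27250 \left(-94860\right) = -2584935000$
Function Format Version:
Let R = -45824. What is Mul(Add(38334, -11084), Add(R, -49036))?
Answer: -2584935000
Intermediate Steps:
Mul(Add(38334, -11084), Add(R, -49036)) = Mul(Add(38334, -11084), Add(-45824, -49036)) = Mul(27250, -94860) = -2584935000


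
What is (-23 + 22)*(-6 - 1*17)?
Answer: 23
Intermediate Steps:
(-23 + 22)*(-6 - 1*17) = -(-6 - 17) = -1*(-23) = 23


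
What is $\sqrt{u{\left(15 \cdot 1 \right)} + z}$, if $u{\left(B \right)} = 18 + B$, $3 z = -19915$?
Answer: $\frac{2 i \sqrt{14862}}{3} \approx 81.273 i$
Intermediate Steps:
$z = - \frac{19915}{3}$ ($z = \frac{1}{3} \left(-19915\right) = - \frac{19915}{3} \approx -6638.3$)
$\sqrt{u{\left(15 \cdot 1 \right)} + z} = \sqrt{\left(18 + 15 \cdot 1\right) - \frac{19915}{3}} = \sqrt{\left(18 + 15\right) - \frac{19915}{3}} = \sqrt{33 - \frac{19915}{3}} = \sqrt{- \frac{19816}{3}} = \frac{2 i \sqrt{14862}}{3}$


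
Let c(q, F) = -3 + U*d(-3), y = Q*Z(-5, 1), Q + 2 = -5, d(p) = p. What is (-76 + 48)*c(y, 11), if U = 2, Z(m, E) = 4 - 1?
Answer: 252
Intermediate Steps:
Z(m, E) = 3
Q = -7 (Q = -2 - 5 = -7)
y = -21 (y = -7*3 = -21)
c(q, F) = -9 (c(q, F) = -3 + 2*(-3) = -3 - 6 = -9)
(-76 + 48)*c(y, 11) = (-76 + 48)*(-9) = -28*(-9) = 252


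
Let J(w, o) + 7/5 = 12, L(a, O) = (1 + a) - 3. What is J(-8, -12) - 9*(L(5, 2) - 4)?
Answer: 98/5 ≈ 19.600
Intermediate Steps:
L(a, O) = -2 + a
J(w, o) = 53/5 (J(w, o) = -7/5 + 12 = 53/5)
J(-8, -12) - 9*(L(5, 2) - 4) = 53/5 - 9*((-2 + 5) - 4) = 53/5 - 9*(3 - 4) = 53/5 - 9*(-1) = 53/5 + 9 = 98/5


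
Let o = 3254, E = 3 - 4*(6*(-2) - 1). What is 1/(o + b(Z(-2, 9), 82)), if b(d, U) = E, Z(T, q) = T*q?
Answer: 1/3309 ≈ 0.00030221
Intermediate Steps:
E = 55 (E = 3 - 4*(-12 - 1) = 3 - 4*(-13) = 3 + 52 = 55)
b(d, U) = 55
1/(o + b(Z(-2, 9), 82)) = 1/(3254 + 55) = 1/3309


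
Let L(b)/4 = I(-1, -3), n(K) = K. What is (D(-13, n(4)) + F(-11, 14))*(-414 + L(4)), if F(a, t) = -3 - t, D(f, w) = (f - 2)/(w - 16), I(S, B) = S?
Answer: 13167/2 ≈ 6583.5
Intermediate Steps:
L(b) = -4 (L(b) = 4*(-1) = -4)
D(f, w) = (-2 + f)/(-16 + w)
(D(-13, n(4)) + F(-11, 14))*(-414 + L(4)) = ((-2 - 13)/(-16 + 4) + (-3 - 1*14))*(-414 - 4) = (-15/(-12) + (-3 - 14))*(-418) = (-1/12*(-15) - 17)*(-418) = (5/4 - 17)*(-418) = -63/4*(-418) = 13167/2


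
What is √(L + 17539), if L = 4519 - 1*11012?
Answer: √11046 ≈ 105.10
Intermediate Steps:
L = -6493 (L = 4519 - 11012 = -6493)
√(L + 17539) = √(-6493 + 17539) = √11046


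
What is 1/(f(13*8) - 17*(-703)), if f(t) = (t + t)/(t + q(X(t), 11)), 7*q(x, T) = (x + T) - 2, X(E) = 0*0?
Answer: 737/8809343 ≈ 8.3661e-5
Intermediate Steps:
X(E) = 0
q(x, T) = -2/7 + T/7 + x/7 (q(x, T) = ((x + T) - 2)/7 = ((T + x) - 2)/7 = (-2 + T + x)/7 = -2/7 + T/7 + x/7)
f(t) = 2*t/(9/7 + t) (f(t) = (t + t)/(t + (-2/7 + (1/7)*11 + (1/7)*0)) = (2*t)/(t + (-2/7 + 11/7 + 0)) = (2*t)/(t + 9/7) = (2*t)/(9/7 + t) = 2*t/(9/7 + t))
1/(f(13*8) - 17*(-703)) = 1/(14*(13*8)/(9 + 7*(13*8)) - 17*(-703)) = 1/(14*104/(9 + 7*104) + 11951) = 1/(14*104/(9 + 728) + 11951) = 1/(14*104/737 + 11951) = 1/(14*104*(1/737) + 11951) = 1/(1456/737 + 11951) = 1/(8809343/737) = 737/8809343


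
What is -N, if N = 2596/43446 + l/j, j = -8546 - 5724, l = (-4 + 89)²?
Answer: 27685243/61997442 ≈ 0.44655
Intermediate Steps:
l = 7225 (l = 85² = 7225)
j = -14270
N = -27685243/61997442 (N = 2596/43446 + 7225/(-14270) = 2596*(1/43446) + 7225*(-1/14270) = 1298/21723 - 1445/2854 = -27685243/61997442 ≈ -0.44655)
-N = -1*(-27685243/61997442) = 27685243/61997442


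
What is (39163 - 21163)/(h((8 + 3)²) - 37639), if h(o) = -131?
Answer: -600/1259 ≈ -0.47657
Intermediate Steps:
(39163 - 21163)/(h((8 + 3)²) - 37639) = (39163 - 21163)/(-131 - 37639) = 18000/(-37770) = 18000*(-1/37770) = -600/1259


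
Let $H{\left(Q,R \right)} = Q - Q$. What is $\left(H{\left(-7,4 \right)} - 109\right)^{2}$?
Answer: $11881$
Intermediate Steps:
$H{\left(Q,R \right)} = 0$
$\left(H{\left(-7,4 \right)} - 109\right)^{2} = \left(0 - 109\right)^{2} = \left(-109\right)^{2} = 11881$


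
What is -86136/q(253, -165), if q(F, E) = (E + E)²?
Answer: -7178/9075 ≈ -0.79096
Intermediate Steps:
q(F, E) = 4*E² (q(F, E) = (2*E)² = 4*E²)
-86136/q(253, -165) = -86136/(4*(-165)²) = -86136/(4*27225) = -86136/108900 = -86136*1/108900 = -7178/9075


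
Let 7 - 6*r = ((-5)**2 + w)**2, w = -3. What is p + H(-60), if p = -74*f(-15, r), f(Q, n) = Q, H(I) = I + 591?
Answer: 1641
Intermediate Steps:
r = -159/2 (r = 7/6 - ((-5)**2 - 3)**2/6 = 7/6 - (25 - 3)**2/6 = 7/6 - 1/6*22**2 = 7/6 - 1/6*484 = 7/6 - 242/3 = -159/2 ≈ -79.500)
H(I) = 591 + I
p = 1110 (p = -74*(-15) = 1110)
p + H(-60) = 1110 + (591 - 60) = 1110 + 531 = 1641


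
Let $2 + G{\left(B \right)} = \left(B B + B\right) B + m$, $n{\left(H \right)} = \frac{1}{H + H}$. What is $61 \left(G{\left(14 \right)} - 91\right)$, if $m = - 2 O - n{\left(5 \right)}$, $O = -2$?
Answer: $\frac{1739049}{10} \approx 1.7391 \cdot 10^{5}$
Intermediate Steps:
$n{\left(H \right)} = \frac{1}{2 H}$
$m = \frac{39}{10}$ ($m = \left(-2\right) \left(-2\right) - \frac{1}{2 \cdot 5} = 4 - \frac{1}{2} \cdot \frac{1}{5} = 4 - \frac{1}{10} = \frac{39}{10} \approx 3.9$)
$G{\left(B \right)} = \frac{19}{10} + B \left(B + B^{2}\right)$ ($G{\left(B \right)} = -2 + \left(\left(B B + B\right) B + \frac{39}{10}\right) = -2 + \left(\left(B^{2} + B\right) B + \frac{39}{10}\right) = -2 + \left(\left(B + B^{2}\right) B + \frac{39}{10}\right) = -2 + \left(B \left(B + B^{2}\right) + \frac{39}{10}\right) = -2 + \left(\frac{39}{10} + B \left(B + B^{2}\right)\right) = \frac{19}{10} + B \left(B + B^{2}\right)$)
$61 \left(G{\left(14 \right)} - 91\right) = 61 \left(\left(\frac{19}{10} + 14^{2} + 14^{3}\right) - 91\right) = 61 \left(\left(\frac{19}{10} + 196 + 2744\right) - 91\right) = 61 \left(\frac{29419}{10} - 91\right) = 61 \cdot \frac{28509}{10} = \frac{1739049}{10}$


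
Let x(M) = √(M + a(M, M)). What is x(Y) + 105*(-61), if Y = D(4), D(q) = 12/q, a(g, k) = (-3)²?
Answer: -6405 + 2*√3 ≈ -6401.5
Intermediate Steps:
a(g, k) = 9
Y = 3 (Y = 12/4 = 12*(¼) = 3)
x(M) = √(9 + M) (x(M) = √(M + 9) = √(9 + M))
x(Y) + 105*(-61) = √(9 + 3) + 105*(-61) = √12 - 6405 = 2*√3 - 6405 = -6405 + 2*√3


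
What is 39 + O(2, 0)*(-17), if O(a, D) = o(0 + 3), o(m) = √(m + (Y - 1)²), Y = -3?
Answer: 39 - 17*√19 ≈ -35.101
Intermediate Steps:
o(m) = √(16 + m) (o(m) = √(m + (-3 - 1)²) = √(m + (-4)²) = √(m + 16) = √(16 + m))
O(a, D) = √19 (O(a, D) = √(16 + (0 + 3)) = √(16 + 3) = √19)
39 + O(2, 0)*(-17) = 39 + √19*(-17) = 39 - 17*√19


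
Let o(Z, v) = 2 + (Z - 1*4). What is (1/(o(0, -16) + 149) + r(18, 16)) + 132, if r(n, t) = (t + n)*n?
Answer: 109369/147 ≈ 744.01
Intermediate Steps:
o(Z, v) = -2 + Z (o(Z, v) = 2 + (Z - 4) = 2 + (-4 + Z) = -2 + Z)
r(n, t) = n*(n + t) (r(n, t) = (n + t)*n = n*(n + t))
(1/(o(0, -16) + 149) + r(18, 16)) + 132 = (1/((-2 + 0) + 149) + 18*(18 + 16)) + 132 = (1/(-2 + 149) + 18*34) + 132 = (1/147 + 612) + 132 = 89965/147 + 132 = 109369/147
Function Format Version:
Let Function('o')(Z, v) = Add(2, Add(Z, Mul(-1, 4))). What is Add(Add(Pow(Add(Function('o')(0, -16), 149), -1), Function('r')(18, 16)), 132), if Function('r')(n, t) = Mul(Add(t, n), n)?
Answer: Rational(109369, 147) ≈ 744.01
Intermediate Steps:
Function('o')(Z, v) = Add(-2, Z) (Function('o')(Z, v) = Add(2, Add(Z, -4)) = Add(2, Add(-4, Z)) = Add(-2, Z))
Function('r')(n, t) = Mul(n, Add(n, t)) (Function('r')(n, t) = Mul(Add(n, t), n) = Mul(n, Add(n, t)))
Add(Add(Pow(Add(Function('o')(0, -16), 149), -1), Function('r')(18, 16)), 132) = Add(Add(Pow(Add(Add(-2, 0), 149), -1), Mul(18, Add(18, 16))), 132) = Add(Add(Pow(Add(-2, 149), -1), Mul(18, 34)), 132) = Add(Add(Pow(147, -1), 612), 132) = Add(Add(Rational(1, 147), 612), 132) = Add(Rational(89965, 147), 132) = Rational(109369, 147)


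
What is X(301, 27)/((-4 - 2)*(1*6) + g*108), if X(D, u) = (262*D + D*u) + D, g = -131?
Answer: -43645/7092 ≈ -6.1541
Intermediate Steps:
X(D, u) = 263*D + D*u
X(301, 27)/((-4 - 2)*(1*6) + g*108) = (301*(263 + 27))/((-4 - 2)*(1*6) - 131*108) = (301*290)/(-6*6 - 14148) = 87290/(-36 - 14148) = 87290/(-14184) = 87290*(-1/14184) = -43645/7092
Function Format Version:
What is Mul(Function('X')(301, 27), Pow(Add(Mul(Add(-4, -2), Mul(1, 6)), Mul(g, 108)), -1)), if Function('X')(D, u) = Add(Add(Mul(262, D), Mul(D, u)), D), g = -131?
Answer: Rational(-43645, 7092) ≈ -6.1541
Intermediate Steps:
Function('X')(D, u) = Add(Mul(263, D), Mul(D, u))
Mul(Function('X')(301, 27), Pow(Add(Mul(Add(-4, -2), Mul(1, 6)), Mul(g, 108)), -1)) = Mul(Mul(301, Add(263, 27)), Pow(Add(Mul(Add(-4, -2), Mul(1, 6)), Mul(-131, 108)), -1)) = Mul(Mul(301, 290), Pow(Add(Mul(-6, 6), -14148), -1)) = Mul(87290, Pow(Add(-36, -14148), -1)) = Mul(87290, Pow(-14184, -1)) = Mul(87290, Rational(-1, 14184)) = Rational(-43645, 7092)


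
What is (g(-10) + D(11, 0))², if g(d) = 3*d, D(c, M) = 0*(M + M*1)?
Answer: 900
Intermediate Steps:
D(c, M) = 0 (D(c, M) = 0*(M + M) = 0*(2*M) = 0)
(g(-10) + D(11, 0))² = (3*(-10) + 0)² = (-30 + 0)² = (-30)² = 900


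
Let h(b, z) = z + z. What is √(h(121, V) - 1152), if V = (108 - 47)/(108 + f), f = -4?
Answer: I*√777959/26 ≈ 33.924*I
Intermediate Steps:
V = 61/104 (V = (108 - 47)/(108 - 4) = 61/104 ≈ 0.58654)
h(b, z) = 2*z
√(h(121, V) - 1152) = √(2*(61/104) - 1152) = √(61/52 - 1152) = √(-59843/52) = I*√777959/26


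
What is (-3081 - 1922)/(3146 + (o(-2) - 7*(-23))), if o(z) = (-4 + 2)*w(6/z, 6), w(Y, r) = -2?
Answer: -5003/3311 ≈ -1.5110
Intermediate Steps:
o(z) = 4 (o(z) = (-4 + 2)*(-2) = -2*(-2) = 4)
(-3081 - 1922)/(3146 + (o(-2) - 7*(-23))) = (-3081 - 1922)/(3146 + (4 - 7*(-23))) = -5003/(3146 + (4 + 161)) = -5003/(3146 + 165) = -5003/3311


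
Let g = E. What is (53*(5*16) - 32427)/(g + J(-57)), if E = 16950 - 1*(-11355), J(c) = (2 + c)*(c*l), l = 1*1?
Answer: -28187/31440 ≈ -0.89653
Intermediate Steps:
l = 1
J(c) = c*(2 + c) (J(c) = (2 + c)*(c*1) = (2 + c)*c = c*(2 + c))
E = 28305 (E = 16950 + 11355 = 28305)
g = 28305
(53*(5*16) - 32427)/(g + J(-57)) = (53*(5*16) - 32427)/(28305 - 57*(2 - 57)) = (53*80 - 32427)/(28305 - 57*(-55)) = (4240 - 32427)/(28305 + 3135) = -28187/31440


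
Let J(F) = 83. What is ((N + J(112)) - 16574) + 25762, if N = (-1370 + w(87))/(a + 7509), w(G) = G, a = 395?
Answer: 73276701/7904 ≈ 9270.8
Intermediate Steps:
N = -1283/7904 (N = (-1370 + 87)/(395 + 7509) = -1283/7904 ≈ -0.16232)
((N + J(112)) - 16574) + 25762 = ((-1283/7904 + 83) - 16574) + 25762 = (654749/7904 - 16574) + 25762 = -130346147/7904 + 25762 = 73276701/7904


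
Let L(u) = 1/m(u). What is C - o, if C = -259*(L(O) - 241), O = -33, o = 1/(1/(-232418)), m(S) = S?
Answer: 9729880/33 ≈ 2.9485e+5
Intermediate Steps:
o = -232418 (o = 1/(-1/232418) = -232418)
L(u) = 1/u
C = 2060086/33 (C = -259*(1/(-33) - 241) = -259*(-1/33 - 241) = -259*(-7954/33) = 2060086/33 ≈ 62427.)
C - o = 2060086/33 - 1*(-232418) = 2060086/33 + 232418 = 9729880/33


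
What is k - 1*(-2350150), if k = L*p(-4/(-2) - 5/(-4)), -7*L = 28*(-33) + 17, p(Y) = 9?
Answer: 16459213/7 ≈ 2.3513e+6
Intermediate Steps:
L = 907/7 (L = -(28*(-33) + 17)/7 = -(-924 + 17)/7 = -⅐*(-907) = 907/7 ≈ 129.57)
k = 8163/7 (k = (907/7)*9 = 8163/7 ≈ 1166.1)
k - 1*(-2350150) = 8163/7 - 1*(-2350150) = 8163/7 + 2350150 = 16459213/7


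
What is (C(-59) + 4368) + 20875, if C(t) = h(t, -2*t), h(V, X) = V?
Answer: 25184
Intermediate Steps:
C(t) = t
(C(-59) + 4368) + 20875 = (-59 + 4368) + 20875 = 4309 + 20875 = 25184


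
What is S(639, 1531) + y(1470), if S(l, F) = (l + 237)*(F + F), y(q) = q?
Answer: 2683782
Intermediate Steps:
S(l, F) = 2*F*(237 + l) (S(l, F) = (237 + l)*(2*F) = 2*F*(237 + l))
S(639, 1531) + y(1470) = 2*1531*(237 + 639) + 1470 = 2*1531*876 + 1470 = 2682312 + 1470 = 2683782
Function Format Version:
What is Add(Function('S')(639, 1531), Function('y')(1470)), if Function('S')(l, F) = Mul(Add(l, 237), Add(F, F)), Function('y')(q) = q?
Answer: 2683782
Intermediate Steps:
Function('S')(l, F) = Mul(2, F, Add(237, l)) (Function('S')(l, F) = Mul(Add(237, l), Mul(2, F)) = Mul(2, F, Add(237, l)))
Add(Function('S')(639, 1531), Function('y')(1470)) = Add(Mul(2, 1531, Add(237, 639)), 1470) = Add(Mul(2, 1531, 876), 1470) = Add(2682312, 1470) = 2683782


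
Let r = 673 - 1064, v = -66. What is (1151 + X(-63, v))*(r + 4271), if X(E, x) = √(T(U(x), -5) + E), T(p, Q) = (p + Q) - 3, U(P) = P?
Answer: 4465880 + 3880*I*√137 ≈ 4.4659e+6 + 45414.0*I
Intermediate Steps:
T(p, Q) = -3 + Q + p (T(p, Q) = (Q + p) - 3 = -3 + Q + p)
r = -391
X(E, x) = √(-8 + E + x) (X(E, x) = √((-3 - 5 + x) + E) = √((-8 + x) + E) = √(-8 + E + x))
(1151 + X(-63, v))*(r + 4271) = (1151 + √(-8 - 63 - 66))*(-391 + 4271) = (1151 + √(-137))*3880 = (1151 + I*√137)*3880 = 4465880 + 3880*I*√137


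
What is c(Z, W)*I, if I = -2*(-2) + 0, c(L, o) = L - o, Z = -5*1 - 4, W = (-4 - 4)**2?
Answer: -292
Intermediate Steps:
W = 64 (W = (-8)**2 = 64)
Z = -9 (Z = -5 - 4 = -9)
I = 4 (I = 4 + 0 = 4)
c(Z, W)*I = (-9 - 1*64)*4 = (-9 - 64)*4 = -73*4 = -292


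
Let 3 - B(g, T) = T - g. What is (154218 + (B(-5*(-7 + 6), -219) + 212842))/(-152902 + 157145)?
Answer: 367287/4243 ≈ 86.563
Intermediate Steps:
B(g, T) = 3 + g - T (B(g, T) = 3 - (T - g) = 3 + (g - T) = 3 + g - T)
(154218 + (B(-5*(-7 + 6), -219) + 212842))/(-152902 + 157145) = (154218 + ((3 - 5*(-7 + 6) - 1*(-219)) + 212842))/(-152902 + 157145) = (154218 + ((3 - 5*(-1) + 219) + 212842))/4243 = (154218 + ((3 + 5 + 219) + 212842))*(1/4243) = (154218 + (227 + 212842))*(1/4243) = (154218 + 213069)*(1/4243) = 367287*(1/4243) = 367287/4243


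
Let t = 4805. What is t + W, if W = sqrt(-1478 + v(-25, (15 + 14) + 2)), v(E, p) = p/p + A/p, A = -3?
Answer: 4805 + I*sqrt(1419490)/31 ≈ 4805.0 + 38.433*I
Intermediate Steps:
v(E, p) = 1 - 3/p (v(E, p) = p/p - 3/p = 1 - 3/p)
W = I*sqrt(1419490)/31 (W = sqrt(-1478 + (-3 + ((15 + 14) + 2))/((15 + 14) + 2)) = sqrt(-1478 + (-3 + (29 + 2))/(29 + 2)) = sqrt(-1478 + (-3 + 31)/31) = sqrt(-1478 + (1/31)*28) = sqrt(-1478 + 28/31) = sqrt(-45790/31) = I*sqrt(1419490)/31 ≈ 38.433*I)
t + W = 4805 + I*sqrt(1419490)/31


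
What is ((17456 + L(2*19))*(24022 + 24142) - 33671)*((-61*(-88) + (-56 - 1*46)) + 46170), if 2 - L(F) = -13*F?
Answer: 44471897722252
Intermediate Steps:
L(F) = 2 + 13*F (L(F) = 2 - (-13)*F = 2 + 13*F)
((17456 + L(2*19))*(24022 + 24142) - 33671)*((-61*(-88) + (-56 - 1*46)) + 46170) = ((17456 + (2 + 13*(2*19)))*(24022 + 24142) - 33671)*((-61*(-88) + (-56 - 1*46)) + 46170) = ((17456 + (2 + 13*38))*48164 - 33671)*((5368 + (-56 - 46)) + 46170) = ((17456 + (2 + 494))*48164 - 33671)*((5368 - 102) + 46170) = ((17456 + 496)*48164 - 33671)*(5266 + 46170) = (17952*48164 - 33671)*51436 = (864640128 - 33671)*51436 = 864606457*51436 = 44471897722252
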